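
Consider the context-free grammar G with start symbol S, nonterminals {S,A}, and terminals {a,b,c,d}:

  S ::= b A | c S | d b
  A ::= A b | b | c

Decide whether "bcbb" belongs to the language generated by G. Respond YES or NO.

Convert to CNF:
  S -> T0 A | T1 S | T2 T0
  A -> A T0 | b | c
  T0 -> b
  T1 -> c
  T2 -> d

CYK table (by increasing span):
  T[0,0] 'b' = {A,T0}  orig:{A}
  T[1,1] 'c' = {A,T1}  orig:{A}
  T[2,2] 'b' = {A,T0}  orig:{A}
  T[3,3] 'b' = {A,T0}  orig:{A}
  T[0,1] 'bc' = {S}
  T[1,2] 'cb' = {A}
  T[2,3] 'bb' = {A,S}
  T[0,2] 'bcb' = {S}
  T[1,3] 'cbb' = {A,S}
  T[0,3] 'bcbb' = {S}

S ∈ T[0,3] ⇒ YES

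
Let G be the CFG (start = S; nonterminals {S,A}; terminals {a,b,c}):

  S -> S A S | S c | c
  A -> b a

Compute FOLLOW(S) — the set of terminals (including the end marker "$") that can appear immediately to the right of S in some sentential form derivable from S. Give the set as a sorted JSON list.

Compute FIRST by fixpoint:
pass 1:
  A via A→b a: +{b}
  S via S→c: +{c}
  FIRST[S]={c}  FIRST[A]={b}
pass 2: done
  FIRST[S]={c}  FIRST[A]={b}

FOLLOW iteration:
FOLLOW(S) := {$}
pass 1:
  S→S A S: FOLLOW(S) ⊇ FIRST(A) = {b}; new: +{b}
  S→S A S: FOLLOW(A) ⊇ FIRST(S) = {c}; new: +{c}
  S→S c: FOLLOW(S) ⊇ FIRST(c) = {c}; new: +{c}
  S: {$,b,c}  A: {c}
pass 2: — fixpoint
  S: {$,b,c}  A: {c}

FOLLOW(S) = ["$", "b", "c"]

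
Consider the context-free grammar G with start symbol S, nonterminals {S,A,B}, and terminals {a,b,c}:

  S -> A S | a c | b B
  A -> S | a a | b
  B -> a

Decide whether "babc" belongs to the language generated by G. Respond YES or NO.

Convert to CNF:
  S -> A S | T0 T1 | T2 B
  A -> A S | T0 T0 | T0 T1 | T2 B | b
  B -> a
  T0 -> a
  T1 -> c
  T2 -> b

CYK fill:
  [0..0]={A,T2}  "b"  orig:{A}
  [1..1]={B,T0}  "a"  orig:{B}
  [2..2]={A,T2}  "b"  orig:{A}
  [3..3]={T1}  "c"  orig:{}
  [0..1]={A,S}  "ba"
  [1..2]=∅  "ab"
  [2..3]=∅  "bc"
  [0..2]=∅  "bab"
  [1..3]=∅  "abc"
  [0..3]=∅  "babc"

S ∉ T[0,3] ⇒ NO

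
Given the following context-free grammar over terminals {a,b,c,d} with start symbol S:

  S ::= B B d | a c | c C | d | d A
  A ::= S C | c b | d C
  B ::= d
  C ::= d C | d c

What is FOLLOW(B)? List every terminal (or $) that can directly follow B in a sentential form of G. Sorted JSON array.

FIRST sets, iterate to fixpoint:
[1]
  A via A→c b: +{c}
  A via A→d C: +{d}
  B via B→d: +{d}
  C via C→d C: +{d}
  S via S→B B d: +{d}
  S via S→a c: +{a}
  S via S→c C: +{c}
  S: {a,c,d}  A: {c,d}  B: {d}  C: {d}
[2]
  A via A→S C: +{a}
  S: {a,c,d}  A: {a,c,d}  B: {d}  C: {d}
[3] done
  S: {a,c,d}  A: {a,c,d}  B: {d}  C: {d}

Compute FOLLOW by fixpoint:
seed FOLLOW(S) with $
round 1:
  A→S C: FOLLOW(S) ⊇ FIRST(C) = {d}; new: +{d}
  S→B B d: FOLLOW(B) ⊇ FIRST(B) = {d}; new: +{d}
  S→c C: FOLLOW(C) ⊇ FOLLOW(S) ⊇ {$,d}; new: +{$,d}
  S→d A: FOLLOW(A) ⊇ FOLLOW(S) ⊇ {$,d}; new: +{$,d}
  FOLLOW[S]={$,d}  FOLLOW[A]={$,d}  FOLLOW[B]={d}  FOLLOW[C]={$,d}
round 2: — fixpoint
  FOLLOW[S]={$,d}  FOLLOW[A]={$,d}  FOLLOW[B]={d}  FOLLOW[C]={$,d}

FOLLOW(B) = ["d"]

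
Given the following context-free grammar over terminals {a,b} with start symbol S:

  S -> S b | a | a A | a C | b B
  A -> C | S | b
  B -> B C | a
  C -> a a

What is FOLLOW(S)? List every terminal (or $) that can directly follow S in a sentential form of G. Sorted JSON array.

FIRST iteration:
pass 1:
  A via A→b: +{b}
  B via B→a: +{a}
  C via C→a a: +{a}
  S via S→a: +{a}
  S via S→b B: +{b}
  S: {a,b}  A: {b}  B: {a}  C: {a}
pass 2:
  A via A→C: +{a}
  S: {a,b}  A: {a,b}  B: {a}  C: {a}
pass 3: done
  S: {a,b}  A: {a,b}  B: {a}  C: {a}

FOLLOW sets:
seed FOLLOW(S) with $
pass 1:
  B→B C: FOLLOW(B) ⊇ FIRST(C) = {a}; new: +{a}
  B→B C: FOLLOW(C) ⊇ FOLLOW(B) ⊇ {a}; new: +{a}
  S→S b: FOLLOW(S) ⊇ FIRST(b) = {b}; new: +{b}
  S→a A: FOLLOW(A) ⊇ FOLLOW(S) ⊇ {$,b}; new: +{$,b}
  S→a C: FOLLOW(C) ⊇ FOLLOW(S) ⊇ {$,b}; new: +{$,b}
  S→b B: FOLLOW(B) ⊇ FOLLOW(S) ⊇ {$,b}; new: +{$,b}
  S: {$,b}  A: {$,b}  B: {$,a,b}  C: {$,a,b}
pass 2: (stable)
  S: {$,b}  A: {$,b}  B: {$,a,b}  C: {$,a,b}

FOLLOW(S) = ["$", "b"]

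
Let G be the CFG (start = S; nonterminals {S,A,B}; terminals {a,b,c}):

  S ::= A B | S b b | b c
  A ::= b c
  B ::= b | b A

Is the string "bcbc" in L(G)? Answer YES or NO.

Convert to CNF:
  S -> A B | S X2 | T0 T1
  A -> T0 T1
  B -> T0 A | b
  T0 -> b
  T1 -> c
  X2 -> T0 T0

CYK fill:
  T[0,0] 'b' = {B,T0}  orig:{B}
  T[1,1] 'c' = {T1}  orig:{}
  T[2,2] 'b' = {B,T0}  orig:{B}
  T[3,3] 'c' = {T1}  orig:{}
  T[0,1] 'bc' = {A,S}
  T[1,2] 'cb' = ∅
  T[2,3] 'bc' = {A,S}
  T[0,2] 'bcb' = {S}
  T[1,3] 'cbc' = ∅
  T[0,3] 'bcbc' = ∅

S ∉ T[0,3] ⇒ NO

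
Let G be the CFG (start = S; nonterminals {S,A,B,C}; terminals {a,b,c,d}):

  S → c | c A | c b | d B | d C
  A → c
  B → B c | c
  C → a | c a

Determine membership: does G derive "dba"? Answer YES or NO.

Convert to CNF:
  S -> T0 A | T0 T2 | T3 B | T3 C | c
  A -> c
  B -> B T0 | c
  C -> T0 T1 | a
  T0 -> c
  T1 -> a
  T2 -> b
  T3 -> d

CYK table (by increasing span):
  T[0,0] 'd' = {T3}  orig:{}
  T[1,1] 'b' = {T2}  orig:{}
  T[2,2] 'a' = {C,T1}  orig:{C}
  T[0,1] 'db' = ∅
  T[1,2] 'ba' = ∅
  T[0,2] 'dba' = ∅

S ∉ T[0,2] ⇒ NO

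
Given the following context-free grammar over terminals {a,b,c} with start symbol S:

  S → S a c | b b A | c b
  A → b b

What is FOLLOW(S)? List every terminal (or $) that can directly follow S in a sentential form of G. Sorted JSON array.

FIRST iteration:
[1]
  A via A→b b: +{b}
  S via S→b b A: +{b}
  S via S→c b: +{c}
  FIRST[S]={b,c}  FIRST[A]={b}
[2] — fixpoint
  FIRST[S]={b,c}  FIRST[A]={b}

FOLLOW sets:
seed FOLLOW(S) with $
round 1:
  S→S a c: FOLLOW(S) ⊇ FIRST(a) = {a}; new: +{a}
  S→b b A: FOLLOW(A) ⊇ FOLLOW(S) ⊇ {$,a}; new: +{$,a}
  S: {$,a}  A: {$,a}
round 2: (no change)
  S: {$,a}  A: {$,a}

FOLLOW(S) = ["$", "a"]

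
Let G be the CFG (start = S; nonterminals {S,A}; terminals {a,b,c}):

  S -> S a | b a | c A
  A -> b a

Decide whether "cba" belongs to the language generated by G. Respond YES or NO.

CNF form of G:
  S -> S T1 | T0 T1 | T2 A
  A -> T0 T1
  T0 -> b
  T1 -> a
  T2 -> c

Fill CYK table bottom-up:
  cell(0,0) c: {T2}  orig:{}
  cell(1,1) b: {T0}  orig:{}
  cell(2,2) a: {T1}  orig:{}
  cell(0,1) cb: ∅
  cell(1,2) ba: {A,S}
  cell(0,2) cba: {S}

S ∈ T[0,2] ⇒ YES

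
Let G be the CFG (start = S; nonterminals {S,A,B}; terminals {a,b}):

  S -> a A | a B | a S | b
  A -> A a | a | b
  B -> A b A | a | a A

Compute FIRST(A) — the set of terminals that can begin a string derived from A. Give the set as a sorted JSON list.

FIRST iteration:
round 1:
  A via A→a: +{a}
  A via A→b: +{b}
  B via B→A b A: +{a,b}
  S via S→a A: +{a}
  S via S→b: +{b}
  FIRST(S)={a,b}  FIRST(A)={a,b}  FIRST(B)={a,b}
round 2: — fixpoint
  FIRST(S)={a,b}  FIRST(A)={a,b}  FIRST(B)={a,b}

FIRST(A) = ["a", "b"]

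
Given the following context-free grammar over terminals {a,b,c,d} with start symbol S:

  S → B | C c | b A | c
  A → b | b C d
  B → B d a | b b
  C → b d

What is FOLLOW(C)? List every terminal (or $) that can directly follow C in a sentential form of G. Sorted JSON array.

FIRST sets, iterate to fixpoint:
pass 1:
  A via A→b: +{b}
  B via B→b b: +{b}
  C via C→b d: +{b}
  S via S→B: +{b}
  S via S→c: +{c}
  FIRST[S]={b,c}  FIRST[A]={b}  FIRST[B]={b}  FIRST[C]={b}
pass 2: (stable)
  FIRST[S]={b,c}  FIRST[A]={b}  FIRST[B]={b}  FIRST[C]={b}

FOLLOW iteration:
FOLLOW(S) := {$}
iter 1:
  A→b C d: FOLLOW(C) ⊇ FIRST(d) = {d}; new: +{d}
  B→B d a: FOLLOW(B) ⊇ FIRST(d) = {d}; new: +{d}
  S→B: FOLLOW(B) ⊇ FOLLOW(S) ⊇ {$}; new: +{$}
  S→C c: FOLLOW(C) ⊇ FIRST(c) = {c}; new: +{c}
  S→b A: FOLLOW(A) ⊇ FOLLOW(S) ⊇ {$}; new: +{$}
  FOLLOW[S]={$}  FOLLOW[A]={$}  FOLLOW[B]={$,d}  FOLLOW[C]={c,d}
iter 2: done
  FOLLOW[S]={$}  FOLLOW[A]={$}  FOLLOW[B]={$,d}  FOLLOW[C]={c,d}

FOLLOW(C) = ["c", "d"]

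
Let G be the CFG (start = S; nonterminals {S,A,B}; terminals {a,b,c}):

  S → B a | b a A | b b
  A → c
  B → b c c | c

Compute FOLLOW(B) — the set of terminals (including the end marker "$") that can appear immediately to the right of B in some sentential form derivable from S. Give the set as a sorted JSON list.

FIRST sets, iterate to fixpoint:
round 1:
  A via A→c: +{c}
  B via B→b c c: +{b}
  B via B→c: +{c}
  S via S→B a: +{b,c}
  S: {b,c}  A: {c}  B: {b,c}
round 2: (no change)
  S: {b,c}  A: {c}  B: {b,c}

Compute FOLLOW by fixpoint:
FOLLOW(S) := {$}
round 1:
  S→B a: FOLLOW(B) ⊇ FIRST(a) = {a}; new: +{a}
  S→b a A: FOLLOW(A) ⊇ FOLLOW(S) ⊇ {$}; new: +{$}
  FOLLOW[S]={$}  FOLLOW[A]={$}  FOLLOW[B]={a}
round 2: (no change)
  FOLLOW[S]={$}  FOLLOW[A]={$}  FOLLOW[B]={a}

FOLLOW(B) = ["a"]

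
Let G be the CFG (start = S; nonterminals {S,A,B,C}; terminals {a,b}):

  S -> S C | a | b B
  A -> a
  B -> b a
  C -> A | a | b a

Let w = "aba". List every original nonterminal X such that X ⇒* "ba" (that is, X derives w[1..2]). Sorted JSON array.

CNF form of G:
  S -> S C | T0 B | a
  A -> a
  B -> T0 T1
  C -> T0 T1 | a
  T0 -> b
  T1 -> a

CYK fill, restricted to cells inside w[1..2]:
  cell(1,1) b: {T0}  orig:{}
  cell(2,2) a: {A,C,S,T1}  orig:{A,C,S}
  cell(1,2) ba: {B,C}

Original NTs in T[1,2] deriving "ba": ["B", "C"]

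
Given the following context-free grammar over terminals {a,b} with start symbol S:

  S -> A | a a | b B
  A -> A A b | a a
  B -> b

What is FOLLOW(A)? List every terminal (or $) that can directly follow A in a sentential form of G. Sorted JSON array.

FIRST iteration:
round 1:
  A via A→a a: +{a}
  B via B→b: +{b}
  S via S→A: +{a}
  S via S→b B: +{b}
  FIRST[S]={a,b}  FIRST[A]={a}  FIRST[B]={b}
round 2: done
  FIRST[S]={a,b}  FIRST[A]={a}  FIRST[B]={b}

FOLLOW iteration:
initialize: $ ∈ FOLLOW(S)
round 1:
  A→A A b: FOLLOW(A) ⊇ FIRST(A) = {a}; new: +{a}
  A→A A b: FOLLOW(A) ⊇ FIRST(b) = {b}; new: +{b}
  S→A: FOLLOW(A) ⊇ FOLLOW(S) ⊇ {$}; new: +{$}
  S→b B: FOLLOW(B) ⊇ FOLLOW(S) ⊇ {$}; new: +{$}
  FOLLOW(S)={$}  FOLLOW(A)={$,a,b}  FOLLOW(B)={$}
round 2: — fixpoint
  FOLLOW(S)={$}  FOLLOW(A)={$,a,b}  FOLLOW(B)={$}

FOLLOW(A) = ["$", "a", "b"]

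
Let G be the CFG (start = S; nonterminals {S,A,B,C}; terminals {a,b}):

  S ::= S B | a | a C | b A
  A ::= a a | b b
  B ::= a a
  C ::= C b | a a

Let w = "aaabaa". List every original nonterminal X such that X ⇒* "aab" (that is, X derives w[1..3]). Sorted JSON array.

CNF form of G:
  S -> S B | T0 C | T1 A | a
  A -> T0 T0 | T1 T1
  B -> T0 T0
  C -> C T1 | T0 T0
  T0 -> a
  T1 -> b

CYK table (by increasing span) — only the sub-triangle for w[1..3]:
  cell(1,1) a: {S,T0}  orig:{S}
  cell(2,2) a: {S,T0}  orig:{S}
  cell(3,3) b: {T1}  orig:{}
  cell(1,2) aa: {A,B,C}
  cell(2,3) ab: ∅
  cell(1,3) aab: {C}

Original NTs in T[1,3] deriving "aab": ["C"]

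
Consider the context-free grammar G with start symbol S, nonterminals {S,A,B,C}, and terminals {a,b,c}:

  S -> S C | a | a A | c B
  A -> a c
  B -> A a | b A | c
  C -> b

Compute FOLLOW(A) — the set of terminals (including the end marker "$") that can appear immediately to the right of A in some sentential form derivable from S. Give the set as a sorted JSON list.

FIRST iteration:
pass 1:
  A via A→a c: +{a}
  B via B→A a: +{a}
  B via B→b A: +{b}
  B via B→c: +{c}
  C via C→b: +{b}
  S via S→a: +{a}
  S via S→c B: +{c}
  S: {a,c}  A: {a}  B: {a,b,c}  C: {b}
pass 2: (stable)
  S: {a,c}  A: {a}  B: {a,b,c}  C: {b}

FOLLOW sets:
FOLLOW(S) := {$}
round 1:
  B→A a: FOLLOW(A) ⊇ FIRST(a) = {a}; new: +{a}
  S→S C: FOLLOW(S) ⊇ FIRST(C) = {b}; new: +{b}
  S→S C: FOLLOW(C) ⊇ FOLLOW(S) ⊇ {$,b}; new: +{$,b}
  S→a A: FOLLOW(A) ⊇ FOLLOW(S) ⊇ {$,b}; new: +{$,b}
  S→c B: FOLLOW(B) ⊇ FOLLOW(S) ⊇ {$,b}; new: +{$,b}
  S: {$,b}  A: {$,a,b}  B: {$,b}  C: {$,b}
round 2: (no change)
  S: {$,b}  A: {$,a,b}  B: {$,b}  C: {$,b}

FOLLOW(A) = ["$", "a", "b"]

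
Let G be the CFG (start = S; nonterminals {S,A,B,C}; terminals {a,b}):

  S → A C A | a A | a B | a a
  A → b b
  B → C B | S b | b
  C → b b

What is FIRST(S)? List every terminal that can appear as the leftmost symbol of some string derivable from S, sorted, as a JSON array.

FIRST iteration:
iter 1:
  A via A→b b: +{b}
  B via B→b: +{b}
  C via C→b b: +{b}
  S via S→A C A: +{b}
  S via S→a A: +{a}
  FIRST(S)={a,b}  FIRST(A)={b}  FIRST(B)={b}  FIRST(C)={b}
iter 2:
  B via B→S b: +{a}
  FIRST(S)={a,b}  FIRST(A)={b}  FIRST(B)={a,b}  FIRST(C)={b}
iter 3: (stable)
  FIRST(S)={a,b}  FIRST(A)={b}  FIRST(B)={a,b}  FIRST(C)={b}

FIRST(S) = ["a", "b"]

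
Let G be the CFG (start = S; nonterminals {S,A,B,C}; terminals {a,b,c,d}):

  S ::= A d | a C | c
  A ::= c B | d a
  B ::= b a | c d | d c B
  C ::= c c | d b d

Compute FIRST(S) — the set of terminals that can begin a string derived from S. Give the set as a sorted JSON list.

Compute FIRST by fixpoint:
iter 1:
  A via A→c B: +{c}
  A via A→d a: +{d}
  B via B→b a: +{b}
  B via B→c d: +{c}
  B via B→d c B: +{d}
  C via C→c c: +{c}
  C via C→d b d: +{d}
  S via S→A d: +{c,d}
  S via S→a C: +{a}
  S: {a,c,d}  A: {c,d}  B: {b,c,d}  C: {c,d}
iter 2: (stable)
  S: {a,c,d}  A: {c,d}  B: {b,c,d}  C: {c,d}

FIRST(S) = ["a", "c", "d"]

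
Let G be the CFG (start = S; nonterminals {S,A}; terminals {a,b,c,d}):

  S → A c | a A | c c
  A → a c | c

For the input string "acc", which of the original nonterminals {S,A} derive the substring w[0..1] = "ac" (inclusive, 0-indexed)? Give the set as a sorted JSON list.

Convert to CNF:
  S -> A T1 | T0 A | T1 T1
  A -> T0 T1 | c
  T0 -> a
  T1 -> c

CYK fill, restricted to cells inside w[0..1]:
  [0..0]={T0}  "a"  orig:{}
  [1..1]={A,T1}  "c"  orig:{A}
  [0..1]={A,S}  "ac"

Original NTs in T[0,1] deriving "ac": ["A", "S"]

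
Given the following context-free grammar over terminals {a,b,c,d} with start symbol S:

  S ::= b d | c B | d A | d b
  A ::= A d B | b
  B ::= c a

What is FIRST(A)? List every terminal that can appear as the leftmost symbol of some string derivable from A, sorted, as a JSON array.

Compute FIRST by fixpoint:
round 1:
  A via A→b: +{b}
  B via B→c a: +{c}
  S via S→b d: +{b}
  S via S→c B: +{c}
  S via S→d A: +{d}
  FIRST[S]={b,c,d}  FIRST[A]={b}  FIRST[B]={c}
round 2: (no change)
  FIRST[S]={b,c,d}  FIRST[A]={b}  FIRST[B]={c}

FIRST(A) = ["b"]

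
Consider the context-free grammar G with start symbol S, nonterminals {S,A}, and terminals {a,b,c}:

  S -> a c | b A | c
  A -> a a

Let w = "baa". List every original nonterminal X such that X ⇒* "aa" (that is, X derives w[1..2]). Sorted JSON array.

CNF form of G:
  S -> T0 T1 | T2 A | c
  A -> T0 T0
  T0 -> a
  T1 -> c
  T2 -> b

CYK table (by increasing span) (cells [i..j] with 1 ≤ i ≤ j ≤ 2 only):
  cell(1,1) a: {T0}  orig:{}
  cell(2,2) a: {T0}  orig:{}
  cell(1,2) aa: {A}

Original NTs in T[1,2] deriving "aa": ["A"]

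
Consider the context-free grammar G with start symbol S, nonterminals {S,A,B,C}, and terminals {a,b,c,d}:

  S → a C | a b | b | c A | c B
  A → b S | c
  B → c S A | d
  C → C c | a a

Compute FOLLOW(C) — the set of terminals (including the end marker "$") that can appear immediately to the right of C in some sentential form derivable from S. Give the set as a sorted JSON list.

FIRST iteration:
round 1:
  A via A→b S: +{b}
  A via A→c: +{c}
  B via B→c S A: +{c}
  B via B→d: +{d}
  C via C→a a: +{a}
  S via S→a C: +{a}
  S via S→b: +{b}
  S via S→c A: +{c}
  FIRST[S]={a,b,c}  FIRST[A]={b,c}  FIRST[B]={c,d}  FIRST[C]={a}
round 2: — fixpoint
  FIRST[S]={a,b,c}  FIRST[A]={b,c}  FIRST[B]={c,d}  FIRST[C]={a}

FOLLOW iteration:
FOLLOW(S) := {$}
iter 1:
  B→c S A: FOLLOW(S) ⊇ FIRST(A) = {b,c}; new: +{b,c}
  C→C c: FOLLOW(C) ⊇ FIRST(c) = {c}; new: +{c}
  S→a C: FOLLOW(C) ⊇ FOLLOW(S) ⊇ {$,b,c}; new: +{$,b}
  S→c A: FOLLOW(A) ⊇ FOLLOW(S) ⊇ {$,b,c}; new: +{$,b,c}
  S→c B: FOLLOW(B) ⊇ FOLLOW(S) ⊇ {$,b,c}; new: +{$,b,c}
  FOLLOW[S]={$,b,c}  FOLLOW[A]={$,b,c}  FOLLOW[B]={$,b,c}  FOLLOW[C]={$,b,c}
iter 2: done
  FOLLOW[S]={$,b,c}  FOLLOW[A]={$,b,c}  FOLLOW[B]={$,b,c}  FOLLOW[C]={$,b,c}

FOLLOW(C) = ["$", "b", "c"]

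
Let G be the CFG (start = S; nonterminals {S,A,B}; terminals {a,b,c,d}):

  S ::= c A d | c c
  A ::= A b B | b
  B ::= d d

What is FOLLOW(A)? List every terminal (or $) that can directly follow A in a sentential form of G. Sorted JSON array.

FIRST sets, iterate to fixpoint:
iter 1:
  A via A→b: +{b}
  B via B→d d: +{d}
  S via S→c A d: +{c}
  FIRST[S]={c}  FIRST[A]={b}  FIRST[B]={d}
iter 2: done
  FIRST[S]={c}  FIRST[A]={b}  FIRST[B]={d}

Compute FOLLOW by fixpoint:
FOLLOW(S) := {$}
iter 1:
  A→A b B: FOLLOW(A) ⊇ FIRST(b) = {b}; new: +{b}
  A→A b B: FOLLOW(B) ⊇ FOLLOW(A) ⊇ {b}; new: +{b}
  S→c A d: FOLLOW(A) ⊇ FIRST(d) = {d}; new: +{d}
  FOLLOW[S]={$}  FOLLOW[A]={b,d}  FOLLOW[B]={b}
iter 2:
  A→A b B: FOLLOW(B) ⊇ FOLLOW(A) ⊇ {b,d}; new: +{d}
  FOLLOW[S]={$}  FOLLOW[A]={b,d}  FOLLOW[B]={b,d}
iter 3: — fixpoint
  FOLLOW[S]={$}  FOLLOW[A]={b,d}  FOLLOW[B]={b,d}

FOLLOW(A) = ["b", "d"]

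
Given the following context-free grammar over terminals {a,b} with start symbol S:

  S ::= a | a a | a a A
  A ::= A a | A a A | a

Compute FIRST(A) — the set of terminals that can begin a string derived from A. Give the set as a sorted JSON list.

FIRST sets, iterate to fixpoint:
[1]
  A via A→a: +{a}
  S via S→a: +{a}
  S: {a}  A: {a}
[2] (stable)
  S: {a}  A: {a}

FIRST(A) = ["a"]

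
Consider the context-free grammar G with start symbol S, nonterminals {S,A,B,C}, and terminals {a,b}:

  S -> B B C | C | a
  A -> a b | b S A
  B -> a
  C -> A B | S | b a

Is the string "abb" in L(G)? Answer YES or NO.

Convert to CNF:
  S -> A B | B X4 | T1 T0 | a
  A -> T0 T1 | T1 X2
  B -> a
  C -> A B | B X3 | T1 T0 | a
  T0 -> a
  T1 -> b
  X2 -> S A
  X3 -> B C
  X4 -> B C

Fill CYK table bottom-up:
  cell(0,0) a: {B,C,S,T0}  orig:{B,C,S}
  cell(1,1) b: {T1}  orig:{}
  cell(2,2) b: {T1}  orig:{}
  cell(0,1) ab: {A}
  cell(1,2) bb: ∅
  cell(0,2) abb: ∅

S ∉ T[0,2] ⇒ NO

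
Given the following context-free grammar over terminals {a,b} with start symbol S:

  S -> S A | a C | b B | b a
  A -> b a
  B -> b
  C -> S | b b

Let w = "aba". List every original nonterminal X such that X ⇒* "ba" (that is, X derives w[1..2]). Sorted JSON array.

CNF form of G:
  S -> S A | T0 B | T0 T1 | T1 C
  A -> T0 T1
  B -> b
  C -> S A | T0 B | T0 T0 | T0 T1 | T1 C
  T0 -> b
  T1 -> a

Fill CYK table bottom-up, restricted to cells inside w[1..2]:
  T[1,1] 'b' = {B,T0}  orig:{B}
  T[2,2] 'a' = {T1}  orig:{}
  T[1,2] 'ba' = {A,C,S}

Original NTs in T[1,2] deriving "ba": ["A", "C", "S"]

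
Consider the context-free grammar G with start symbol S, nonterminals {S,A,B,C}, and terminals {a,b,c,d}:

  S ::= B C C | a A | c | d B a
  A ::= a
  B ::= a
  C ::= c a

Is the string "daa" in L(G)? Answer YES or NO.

Convert to CNF:
  S -> B X3 | T1 A | T2 X4 | c
  A -> a
  B -> a
  C -> T0 T1
  T0 -> c
  T1 -> a
  T2 -> d
  X3 -> C C
  X4 -> B T1

CYK fill:
  T[0,0] 'd' = {T2}  orig:{}
  T[1,1] 'a' = {A,B,T1}  orig:{A,B}
  T[2,2] 'a' = {A,B,T1}  orig:{A,B}
  T[0,1] 'da' = ∅
  T[1,2] 'aa' = {S,X4}  orig:{S}
  T[0,2] 'daa' = {S}

S ∈ T[0,2] ⇒ YES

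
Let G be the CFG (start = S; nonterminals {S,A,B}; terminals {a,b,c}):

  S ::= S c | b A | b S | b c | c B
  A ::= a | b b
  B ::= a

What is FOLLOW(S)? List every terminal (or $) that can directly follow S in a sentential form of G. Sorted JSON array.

FIRST iteration:
pass 1:
  A via A→a: +{a}
  A via A→b b: +{b}
  B via B→a: +{a}
  S via S→b A: +{b}
  S via S→c B: +{c}
  S: {b,c}  A: {a,b}  B: {a}
pass 2: (no change)
  S: {b,c}  A: {a,b}  B: {a}

FOLLOW sets:
initialize: $ ∈ FOLLOW(S)
pass 1:
  S→S c: FOLLOW(S) ⊇ FIRST(c) = {c}; new: +{c}
  S→b A: FOLLOW(A) ⊇ FOLLOW(S) ⊇ {$,c}; new: +{$,c}
  S→c B: FOLLOW(B) ⊇ FOLLOW(S) ⊇ {$,c}; new: +{$,c}
  FOLLOW[S]={$,c}  FOLLOW[A]={$,c}  FOLLOW[B]={$,c}
pass 2: (no change)
  FOLLOW[S]={$,c}  FOLLOW[A]={$,c}  FOLLOW[B]={$,c}

FOLLOW(S) = ["$", "c"]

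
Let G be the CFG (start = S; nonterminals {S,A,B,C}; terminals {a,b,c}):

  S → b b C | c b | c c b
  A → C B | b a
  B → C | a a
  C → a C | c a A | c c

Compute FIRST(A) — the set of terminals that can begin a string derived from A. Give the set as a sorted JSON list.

FIRST sets, iterate to fixpoint:
pass 1:
  A via A→b a: +{b}
  B via B→a a: +{a}
  C via C→a C: +{a}
  C via C→c a A: +{c}
  S via S→b b C: +{b}
  S via S→c b: +{c}
  S: {b,c}  A: {b}  B: {a}  C: {a,c}
pass 2:
  A via A→C B: +{a,c}
  B via B→C: +{c}
  S: {b,c}  A: {a,b,c}  B: {a,c}  C: {a,c}
pass 3: (no change)
  S: {b,c}  A: {a,b,c}  B: {a,c}  C: {a,c}

FIRST(A) = ["a", "b", "c"]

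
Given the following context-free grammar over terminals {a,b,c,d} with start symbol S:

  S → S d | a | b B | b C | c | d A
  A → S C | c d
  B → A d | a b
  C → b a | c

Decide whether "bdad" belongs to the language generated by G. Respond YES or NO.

Convert to CNF:
  S -> S T1 | T1 A | T3 B | T3 C | a | c
  A -> S C | T0 T1
  B -> A T1 | T2 T3
  C -> T3 T2 | c
  T0 -> c
  T1 -> d
  T2 -> a
  T3 -> b

CYK table (by increasing span):
  cell(0,0) b: {T3}  orig:{}
  cell(1,1) d: {T1}  orig:{}
  cell(2,2) a: {S,T2}  orig:{S}
  cell(3,3) d: {T1}  orig:{}
  cell(0,1) bd: ∅
  cell(1,2) da: ∅
  cell(2,3) ad: {S}
  cell(0,2) bda: ∅
  cell(1,3) dad: ∅
  cell(0,3) bdad: ∅

S ∉ T[0,3] ⇒ NO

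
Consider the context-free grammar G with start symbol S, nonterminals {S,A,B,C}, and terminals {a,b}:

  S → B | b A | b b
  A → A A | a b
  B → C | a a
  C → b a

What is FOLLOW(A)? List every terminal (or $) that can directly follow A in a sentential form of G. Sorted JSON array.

Compute FIRST by fixpoint:
pass 1:
  A via A→a b: +{a}
  B via B→a a: +{a}
  C via C→b a: +{b}
  S via S→B: +{a}
  S via S→b A: +{b}
  FIRST(S)={a,b}  FIRST(A)={a}  FIRST(B)={a}  FIRST(C)={b}
pass 2:
  B via B→C: +{b}
  FIRST(S)={a,b}  FIRST(A)={a}  FIRST(B)={a,b}  FIRST(C)={b}
pass 3: done
  FIRST(S)={a,b}  FIRST(A)={a}  FIRST(B)={a,b}  FIRST(C)={b}

FOLLOW sets:
FOLLOW(S) := {$}
round 1:
  A→A A: FOLLOW(A) ⊇ FIRST(A) = {a}; new: +{a}
  S→B: FOLLOW(B) ⊇ FOLLOW(S) ⊇ {$}; new: +{$}
  S→b A: FOLLOW(A) ⊇ FOLLOW(S) ⊇ {$}; new: +{$}
  S: {$}  A: {$,a}  B: {$}  C: {}
round 2:
  B→C: FOLLOW(C) ⊇ FOLLOW(B) ⊇ {$}; new: +{$}
  S: {$}  A: {$,a}  B: {$}  C: {$}
round 3: (no change)
  S: {$}  A: {$,a}  B: {$}  C: {$}

FOLLOW(A) = ["$", "a"]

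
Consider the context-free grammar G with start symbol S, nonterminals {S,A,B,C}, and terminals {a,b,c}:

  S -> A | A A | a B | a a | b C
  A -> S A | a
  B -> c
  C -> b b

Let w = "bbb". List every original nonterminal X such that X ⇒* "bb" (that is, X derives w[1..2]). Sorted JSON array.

Convert to CNF:
  S -> A A | S A | T0 C | T1 B | T1 T1 | a
  A -> S A | a
  B -> c
  C -> T0 T0
  T0 -> b
  T1 -> a

CYK fill, restricted to cells inside w[1..2]:
  T[1,1] 'b' = {T0}  orig:{}
  T[2,2] 'b' = {T0}  orig:{}
  T[1,2] 'bb' = {C}

Original NTs in T[1,2] deriving "bb": ["C"]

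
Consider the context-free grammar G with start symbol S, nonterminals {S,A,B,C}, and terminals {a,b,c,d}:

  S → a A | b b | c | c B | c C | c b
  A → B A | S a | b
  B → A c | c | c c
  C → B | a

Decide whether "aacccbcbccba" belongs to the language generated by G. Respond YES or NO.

CNF form of G:
  S -> T0 A | T1 B | T1 C | T1 T2 | T2 T2 | c
  A -> B A | S T0 | b
  B -> A T1 | T1 T1 | c
  C -> A T1 | T1 T1 | a | c
  T0 -> a
  T1 -> c
  T2 -> b

Fill CYK table bottom-up:
  cell(0,0) a: {C,T0}  orig:{C}
  cell(1,1) a: {C,T0}  orig:{C}
  cell(2,2) c: {B,C,S,T1}  orig:{B,C,S}
  cell(3,3) c: {B,C,S,T1}  orig:{B,C,S}
  cell(4,4) c: {B,C,S,T1}  orig:{B,C,S}
  cell(5,5) b: {A,T2}  orig:{A}
  cell(6,6) c: {B,C,S,T1}  orig:{B,C,S}
  cell(7,7) b: {A,T2}  orig:{A}
  cell(8,8) c: {B,C,S,T1}  orig:{B,C,S}
  cell(9,9) c: {B,C,S,T1}  orig:{B,C,S}
  cell(10,10) b: {A,T2}  orig:{A}
  cell(11,11) a: {C,T0}  orig:{C}
  cell(0,1) aa: ∅
  cell(1,2) ac: ∅
  cell(2,3) cc: {B,C,S}
  cell(3,4) cc: {B,C,S}
  cell(4,5) cb: {A,S}
  cell(5,6) bc: {B,C}
  cell(6,7) cb: {A,S}
  cell(7,8) bc: {B,C}
  cell(8,9) cc: {B,C,S}
  cell(9,10) cb: {A,S}
  cell(10,11) ba: ∅
  cell(0,2) aac: ∅
  cell(1,3) acc: ∅
  cell(2,4) ccc: {S}
  cell(3,5) ccb: {A}
  cell(4,6) cbc: {B,C,S}
  cell(5,7) bcb: {A}
  cell(6,8) cbc: {B,C,S}
  cell(7,9) bcc: ∅
  cell(8,10) ccb: {A}
  cell(9,11) cba: {A}
  cell(0,3) aacc: ∅
  cell(1,4) accc: ∅
  cell(2,5) cccb: {A}
  cell(3,6) ccbc: {B,C,S}
  cell(4,7) cbcb: {A}
  cell(5,8) bcbc: {B,C}
  cell(6,9) cbcc: ∅
  cell(7,10) bccb: {A}
  cell(8,11) ccba: {A}
  cell(0,4) aaccc: ∅
  cell(1,5) acccb: {S}
  cell(2,6) cccbc: {B,C,S}
  cell(3,7) ccbcb: {A}
  cell(4,8) cbcbc: {B,C,S}
  cell(5,9) bcbcc: ∅
  cell(6,10) cbccb: {A}
  cell(7,11) bccba: {A}
  cell(0,5) aacccb: ∅
  cell(1,6) acccbc: ∅
  cell(2,7) cccbcb: {A}
  cell(3,8) ccbcbc: {B,C,S}
  cell(4,9) cbcbcc: ∅
  cell(5,10) bcbccb: {A}
  cell(6,11) cbccba: {A}
  cell(0,6) aacccbc: ∅
  cell(1,7) acccbcb: {S}
  cell(2,8) cccbcbc: {B,C,S}
  cell(3,9) ccbcbcc: ∅
  cell(4,10) cbcbccb: {A}
  cell(5,11) bcbccba: {A}
  cell(0,7) aacccbcb: ∅
  cell(1,8) acccbcbc: ∅
  cell(2,9) cccbcbcc: ∅
  cell(3,10) ccbcbccb: {A}
  cell(4,11) cbcbccba: {A}
  cell(0,8) aacccbcbc: ∅
  cell(1,9) acccbcbcc: ∅
  cell(2,10) cccbcbccb: {A}
  cell(3,11) ccbcbccba: {A}
  cell(0,9) aacccbcbcc: ∅
  cell(1,10) acccbcbccb: {S}
  cell(2,11) cccbcbccba: {A}
  cell(0,10) aacccbcbccb: ∅
  cell(1,11) acccbcbccba: {A,S}
  cell(0,11) aacccbcbccba: {S}

S ∈ T[0,11] ⇒ YES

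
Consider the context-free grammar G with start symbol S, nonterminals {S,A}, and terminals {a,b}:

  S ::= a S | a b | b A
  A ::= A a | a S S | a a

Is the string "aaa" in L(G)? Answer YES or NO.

Convert to CNF:
  S -> T0 S | T0 T1 | T1 A
  A -> A T0 | T0 T0 | T0 X2
  T0 -> a
  T1 -> b
  X2 -> S S

CYK fill:
  T[0,0] 'a' = {T0}  orig:{}
  T[1,1] 'a' = {T0}  orig:{}
  T[2,2] 'a' = {T0}  orig:{}
  T[0,1] 'aa' = {A}
  T[1,2] 'aa' = {A}
  T[0,2] 'aaa' = {A}

S ∉ T[0,2] ⇒ NO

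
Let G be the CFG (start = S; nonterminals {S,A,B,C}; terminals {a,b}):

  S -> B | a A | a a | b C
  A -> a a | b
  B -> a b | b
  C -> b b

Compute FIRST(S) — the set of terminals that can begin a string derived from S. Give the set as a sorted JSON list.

FIRST iteration:
[1]
  A via A→a a: +{a}
  A via A→b: +{b}
  B via B→a b: +{a}
  B via B→b: +{b}
  C via C→b b: +{b}
  S via S→B: +{a,b}
  FIRST[S]={a,b}  FIRST[A]={a,b}  FIRST[B]={a,b}  FIRST[C]={b}
[2] done
  FIRST[S]={a,b}  FIRST[A]={a,b}  FIRST[B]={a,b}  FIRST[C]={b}

FIRST(S) = ["a", "b"]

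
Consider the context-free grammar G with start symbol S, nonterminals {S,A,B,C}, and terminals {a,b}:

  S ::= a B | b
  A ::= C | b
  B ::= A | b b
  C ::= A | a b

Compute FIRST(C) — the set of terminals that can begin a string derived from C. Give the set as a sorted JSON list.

Compute FIRST by fixpoint:
iter 1:
  A via A→b: +{b}
  B via B→A: +{b}
  C via C→A: +{b}
  C via C→a b: +{a}
  S via S→a B: +{a}
  S via S→b: +{b}
  S: {a,b}  A: {b}  B: {b}  C: {a,b}
iter 2:
  A via A→C: +{a}
  B via B→A: +{a}
  S: {a,b}  A: {a,b}  B: {a,b}  C: {a,b}
iter 3: (no change)
  S: {a,b}  A: {a,b}  B: {a,b}  C: {a,b}

FIRST(C) = ["a", "b"]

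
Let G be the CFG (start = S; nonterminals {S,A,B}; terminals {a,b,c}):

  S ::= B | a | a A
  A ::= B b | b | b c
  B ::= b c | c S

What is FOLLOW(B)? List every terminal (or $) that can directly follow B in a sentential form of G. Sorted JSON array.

FIRST sets, iterate to fixpoint:
[1]
  A via A→b: +{b}
  B via B→b c: +{b}
  B via B→c S: +{c}
  S via S→B: +{b,c}
  S via S→a: +{a}
  S: {a,b,c}  A: {b}  B: {b,c}
[2]
  A via A→B b: +{c}
  S: {a,b,c}  A: {b,c}  B: {b,c}
[3] (stable)
  S: {a,b,c}  A: {b,c}  B: {b,c}

FOLLOW iteration:
initialize: $ ∈ FOLLOW(S)
iter 1:
  A→B b: FOLLOW(B) ⊇ FIRST(b) = {b}; new: +{b}
  B→c S: FOLLOW(S) ⊇ FOLLOW(B) ⊇ {b}; new: +{b}
  S→B: FOLLOW(B) ⊇ FOLLOW(S) ⊇ {$,b}; new: +{$}
  S→a A: FOLLOW(A) ⊇ FOLLOW(S) ⊇ {$,b}; new: +{$,b}
  FOLLOW[S]={$,b}  FOLLOW[A]={$,b}  FOLLOW[B]={$,b}
iter 2: (stable)
  FOLLOW[S]={$,b}  FOLLOW[A]={$,b}  FOLLOW[B]={$,b}

FOLLOW(B) = ["$", "b"]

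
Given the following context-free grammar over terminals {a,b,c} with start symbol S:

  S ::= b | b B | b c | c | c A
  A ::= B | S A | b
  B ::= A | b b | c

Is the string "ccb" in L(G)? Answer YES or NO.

Convert to CNF:
  S -> T0 B | T0 T1 | T1 A | b | c
  A -> S A | T0 T0 | b | c
  B -> S A | T0 T0 | b | c
  T0 -> b
  T1 -> c

Fill CYK table bottom-up:
  cell(0,0) c: {A,B,S,T1}  orig:{A,B,S}
  cell(1,1) c: {A,B,S,T1}  orig:{A,B,S}
  cell(2,2) b: {A,B,S,T0}  orig:{A,B,S}
  cell(0,1) cc: {A,B,S}
  cell(1,2) cb: {A,B,S}
  cell(0,2) ccb: {A,B,S}

S ∈ T[0,2] ⇒ YES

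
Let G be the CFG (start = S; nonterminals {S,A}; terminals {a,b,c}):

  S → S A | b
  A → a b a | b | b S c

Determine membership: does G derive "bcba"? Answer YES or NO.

Convert to CNF:
  S -> S A | b
  A -> T0 X3 | T1 X4 | b
  T0 -> a
  T1 -> b
  T2 -> c
  X3 -> T1 T0
  X4 -> S T2

CYK table (by increasing span):
  [0..0]={A,S,T1}  "b"  orig:{A,S}
  [1..1]={T2}  "c"  orig:{}
  [2..2]={A,S,T1}  "b"  orig:{A,S}
  [3..3]={T0}  "a"  orig:{}
  [0..1]={X4}  "bc"  orig:{}
  [1..2]=∅  "cb"
  [2..3]={X3}  "ba"  orig:{}
  [0..2]=∅  "bcb"
  [1..3]=∅  "cba"
  [0..3]=∅  "bcba"

S ∉ T[0,3] ⇒ NO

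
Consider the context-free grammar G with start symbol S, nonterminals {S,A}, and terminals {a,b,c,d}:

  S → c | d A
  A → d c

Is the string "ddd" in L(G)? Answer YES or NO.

Convert to CNF:
  S -> T0 A | c
  A -> T0 T1
  T0 -> d
  T1 -> c

Fill CYK table bottom-up:
  cell(0,0) d: {T0}  orig:{}
  cell(1,1) d: {T0}  orig:{}
  cell(2,2) d: {T0}  orig:{}
  cell(0,1) dd: ∅
  cell(1,2) dd: ∅
  cell(0,2) ddd: ∅

S ∉ T[0,2] ⇒ NO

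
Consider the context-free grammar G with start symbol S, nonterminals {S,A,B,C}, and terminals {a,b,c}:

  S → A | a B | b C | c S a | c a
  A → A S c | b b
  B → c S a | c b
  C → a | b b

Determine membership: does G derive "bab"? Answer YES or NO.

Convert to CNF:
  S -> A X5 | T0 T2 | T0 X6 | T1 C | T1 T1 | T2 B
  A -> A X3 | T1 T1
  B -> T0 T1 | T0 X4
  C -> T1 T1 | a
  T0 -> c
  T1 -> b
  T2 -> a
  X3 -> S T0
  X4 -> S T2
  X5 -> S T0
  X6 -> S T2

CYK table (by increasing span):
  T[0,0] 'b' = {T1}  orig:{}
  T[1,1] 'a' = {C,T2}  orig:{C}
  T[2,2] 'b' = {T1}  orig:{}
  T[0,1] 'ba' = {S}
  T[1,2] 'ab' = ∅
  T[0,2] 'bab' = ∅

S ∉ T[0,2] ⇒ NO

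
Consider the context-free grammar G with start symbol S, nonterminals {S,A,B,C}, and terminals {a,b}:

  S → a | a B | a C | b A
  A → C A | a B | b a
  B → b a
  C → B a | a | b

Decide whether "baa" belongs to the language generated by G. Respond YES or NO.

CNF form of G:
  S -> T0 B | T0 C | T1 A | a
  A -> C A | T0 B | T1 T0
  B -> T1 T0
  C -> B T0 | a | b
  T0 -> a
  T1 -> b

CYK fill:
  cell(0,0) b: {C,T1}  orig:{C}
  cell(1,1) a: {C,S,T0}  orig:{C,S}
  cell(2,2) a: {C,S,T0}  orig:{C,S}
  cell(0,1) ba: {A,B}
  cell(1,2) aa: {S}
  cell(0,2) baa: {C}

S ∉ T[0,2] ⇒ NO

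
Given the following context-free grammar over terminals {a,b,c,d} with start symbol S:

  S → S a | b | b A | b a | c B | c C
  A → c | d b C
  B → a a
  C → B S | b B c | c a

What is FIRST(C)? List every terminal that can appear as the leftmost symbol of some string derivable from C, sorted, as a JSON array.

FIRST sets, iterate to fixpoint:
round 1:
  A via A→c: +{c}
  A via A→d b C: +{d}
  B via B→a a: +{a}
  C via C→B S: +{a}
  C via C→b B c: +{b}
  C via C→c a: +{c}
  S via S→b: +{b}
  S via S→c B: +{c}
  S: {b,c}  A: {c,d}  B: {a}  C: {a,b,c}
round 2: (no change)
  S: {b,c}  A: {c,d}  B: {a}  C: {a,b,c}

FIRST(C) = ["a", "b", "c"]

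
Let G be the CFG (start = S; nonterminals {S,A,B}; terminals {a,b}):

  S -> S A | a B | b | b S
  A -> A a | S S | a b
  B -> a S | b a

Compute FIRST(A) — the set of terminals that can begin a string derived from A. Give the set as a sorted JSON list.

FIRST iteration:
[1]
  A via A→a b: +{a}
  B via B→a S: +{a}
  B via B→b a: +{b}
  S via S→a B: +{a}
  S via S→b: +{b}
  FIRST(S)={a,b}  FIRST(A)={a}  FIRST(B)={a,b}
[2]
  A via A→S S: +{b}
  FIRST(S)={a,b}  FIRST(A)={a,b}  FIRST(B)={a,b}
[3] done
  FIRST(S)={a,b}  FIRST(A)={a,b}  FIRST(B)={a,b}

FIRST(A) = ["a", "b"]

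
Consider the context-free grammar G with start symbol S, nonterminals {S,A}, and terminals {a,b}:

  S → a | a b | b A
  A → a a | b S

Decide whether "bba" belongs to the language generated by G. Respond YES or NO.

CNF form of G:
  S -> T0 T1 | T1 A | a
  A -> T0 T0 | T1 S
  T0 -> a
  T1 -> b

Fill CYK table bottom-up:
  cell(0,0) b: {T1}  orig:{}
  cell(1,1) b: {T1}  orig:{}
  cell(2,2) a: {S,T0}  orig:{S}
  cell(0,1) bb: ∅
  cell(1,2) ba: {A}
  cell(0,2) bba: {S}

S ∈ T[0,2] ⇒ YES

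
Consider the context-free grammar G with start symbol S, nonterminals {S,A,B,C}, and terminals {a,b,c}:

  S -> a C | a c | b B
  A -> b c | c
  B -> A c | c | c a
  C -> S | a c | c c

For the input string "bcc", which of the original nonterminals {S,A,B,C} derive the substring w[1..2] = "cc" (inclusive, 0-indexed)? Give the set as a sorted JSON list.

CNF form of G:
  S -> T0 B | T2 C | T2 T1
  A -> T0 T1 | c
  B -> A T1 | T1 T2 | c
  C -> T0 B | T1 T1 | T2 C | T2 T1
  T0 -> b
  T1 -> c
  T2 -> a

CYK table (by increasing span) — only the sub-triangle for w[1..2]:
  cell(1,1) c: {A,B,T1}  orig:{A,B}
  cell(2,2) c: {A,B,T1}  orig:{A,B}
  cell(1,2) cc: {B,C}

Original NTs in T[1,2] deriving "cc": ["B", "C"]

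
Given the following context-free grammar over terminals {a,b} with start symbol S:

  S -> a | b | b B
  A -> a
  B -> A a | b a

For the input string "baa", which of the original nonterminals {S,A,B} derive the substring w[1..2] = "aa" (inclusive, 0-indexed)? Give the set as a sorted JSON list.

Convert to CNF:
  S -> T1 B | a | b
  A -> a
  B -> A T0 | T1 T0
  T0 -> a
  T1 -> b

CYK fill — only the sub-triangle for w[1..2]:
  cell(1,1) a: {A,S,T0}  orig:{A,S}
  cell(2,2) a: {A,S,T0}  orig:{A,S}
  cell(1,2) aa: {B}

Original NTs in T[1,2] deriving "aa": ["B"]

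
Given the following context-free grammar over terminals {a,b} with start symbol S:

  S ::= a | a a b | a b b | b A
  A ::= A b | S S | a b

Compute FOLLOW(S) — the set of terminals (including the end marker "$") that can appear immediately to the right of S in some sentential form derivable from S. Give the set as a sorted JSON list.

FIRST iteration:
[1]
  A via A→a b: +{a}
  S via S→a: +{a}
  S via S→b A: +{b}
  S: {a,b}  A: {a}
[2]
  A via A→S S: +{b}
  S: {a,b}  A: {a,b}
[3] (no change)
  S: {a,b}  A: {a,b}

FOLLOW sets:
seed FOLLOW(S) with $
iter 1:
  A→A b: FOLLOW(A) ⊇ FIRST(b) = {b}; new: +{b}
  A→S S: FOLLOW(S) ⊇ FIRST(S) = {a,b}; new: +{a,b}
  S→b A: FOLLOW(A) ⊇ FOLLOW(S) ⊇ {$,a,b}; new: +{$,a}
  FOLLOW[S]={$,a,b}  FOLLOW[A]={$,a,b}
iter 2: (no change)
  FOLLOW[S]={$,a,b}  FOLLOW[A]={$,a,b}

FOLLOW(S) = ["$", "a", "b"]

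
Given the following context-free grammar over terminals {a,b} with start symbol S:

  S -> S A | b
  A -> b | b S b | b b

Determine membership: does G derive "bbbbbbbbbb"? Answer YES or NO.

Convert to CNF:
  S -> S A | b
  A -> T0 T0 | T0 X1 | b
  T0 -> b
  X1 -> S T0

Fill CYK table bottom-up:
  cell(0,0) b: {A,S,T0}  orig:{A,S}
  cell(1,1) b: {A,S,T0}  orig:{A,S}
  cell(2,2) b: {A,S,T0}  orig:{A,S}
  cell(3,3) b: {A,S,T0}  orig:{A,S}
  cell(4,4) b: {A,S,T0}  orig:{A,S}
  cell(5,5) b: {A,S,T0}  orig:{A,S}
  cell(6,6) b: {A,S,T0}  orig:{A,S}
  cell(7,7) b: {A,S,T0}  orig:{A,S}
  cell(8,8) b: {A,S,T0}  orig:{A,S}
  cell(9,9) b: {A,S,T0}  orig:{A,S}
  cell(0,1) bb: {A,S,X1}  orig:{A,S}
  cell(1,2) bb: {A,S,X1}  orig:{A,S}
  cell(2,3) bb: {A,S,X1}  orig:{A,S}
  cell(3,4) bb: {A,S,X1}  orig:{A,S}
  cell(4,5) bb: {A,S,X1}  orig:{A,S}
  cell(5,6) bb: {A,S,X1}  orig:{A,S}
  cell(6,7) bb: {A,S,X1}  orig:{A,S}
  cell(7,8) bb: {A,S,X1}  orig:{A,S}
  cell(8,9) bb: {A,S,X1}  orig:{A,S}
  cell(0,2) bbb: {A,S,X1}  orig:{A,S}
  cell(1,3) bbb: {A,S,X1}  orig:{A,S}
  cell(2,4) bbb: {A,S,X1}  orig:{A,S}
  cell(3,5) bbb: {A,S,X1}  orig:{A,S}
  cell(4,6) bbb: {A,S,X1}  orig:{A,S}
  cell(5,7) bbb: {A,S,X1}  orig:{A,S}
  cell(6,8) bbb: {A,S,X1}  orig:{A,S}
  cell(7,9) bbb: {A,S,X1}  orig:{A,S}
  cell(0,3) bbbb: {A,S,X1}  orig:{A,S}
  cell(1,4) bbbb: {A,S,X1}  orig:{A,S}
  cell(2,5) bbbb: {A,S,X1}  orig:{A,S}
  cell(3,6) bbbb: {A,S,X1}  orig:{A,S}
  cell(4,7) bbbb: {A,S,X1}  orig:{A,S}
  cell(5,8) bbbb: {A,S,X1}  orig:{A,S}
  cell(6,9) bbbb: {A,S,X1}  orig:{A,S}
  cell(0,4) bbbbb: {A,S,X1}  orig:{A,S}
  cell(1,5) bbbbb: {A,S,X1}  orig:{A,S}
  cell(2,6) bbbbb: {A,S,X1}  orig:{A,S}
  cell(3,7) bbbbb: {A,S,X1}  orig:{A,S}
  cell(4,8) bbbbb: {A,S,X1}  orig:{A,S}
  cell(5,9) bbbbb: {A,S,X1}  orig:{A,S}
  cell(0,5) bbbbbb: {A,S,X1}  orig:{A,S}
  cell(1,6) bbbbbb: {A,S,X1}  orig:{A,S}
  cell(2,7) bbbbbb: {A,S,X1}  orig:{A,S}
  cell(3,8) bbbbbb: {A,S,X1}  orig:{A,S}
  cell(4,9) bbbbbb: {A,S,X1}  orig:{A,S}
  cell(0,6) bbbbbbb: {A,S,X1}  orig:{A,S}
  cell(1,7) bbbbbbb: {A,S,X1}  orig:{A,S}
  cell(2,8) bbbbbbb: {A,S,X1}  orig:{A,S}
  cell(3,9) bbbbbbb: {A,S,X1}  orig:{A,S}
  cell(0,7) bbbbbbbb: {A,S,X1}  orig:{A,S}
  cell(1,8) bbbbbbbb: {A,S,X1}  orig:{A,S}
  cell(2,9) bbbbbbbb: {A,S,X1}  orig:{A,S}
  cell(0,8) bbbbbbbbb: {A,S,X1}  orig:{A,S}
  cell(1,9) bbbbbbbbb: {A,S,X1}  orig:{A,S}
  cell(0,9) bbbbbbbbbb: {A,S,X1}  orig:{A,S}

S ∈ T[0,9] ⇒ YES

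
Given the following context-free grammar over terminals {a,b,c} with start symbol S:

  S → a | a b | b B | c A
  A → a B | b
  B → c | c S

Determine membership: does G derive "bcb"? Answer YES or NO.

Convert to CNF:
  S -> T0 T2 | T1 A | T2 B | a
  A -> T0 B | b
  B -> T1 S | c
  T0 -> a
  T1 -> c
  T2 -> b

Fill CYK table bottom-up:
  T[0,0] 'b' = {A,T2}  orig:{A}
  T[1,1] 'c' = {B,T1}  orig:{B}
  T[2,2] 'b' = {A,T2}  orig:{A}
  T[0,1] 'bc' = {S}
  T[1,2] 'cb' = {S}
  T[0,2] 'bcb' = ∅

S ∉ T[0,2] ⇒ NO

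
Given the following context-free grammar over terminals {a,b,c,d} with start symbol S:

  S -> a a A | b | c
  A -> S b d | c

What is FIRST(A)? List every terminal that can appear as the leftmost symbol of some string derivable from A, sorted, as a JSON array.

Compute FIRST by fixpoint:
[1]
  A via A→c: +{c}
  S via S→a a A: +{a}
  S via S→b: +{b}
  S via S→c: +{c}
  FIRST(S)={a,b,c}  FIRST(A)={c}
[2]
  A via A→S b d: +{a,b}
  FIRST(S)={a,b,c}  FIRST(A)={a,b,c}
[3] (stable)
  FIRST(S)={a,b,c}  FIRST(A)={a,b,c}

FIRST(A) = ["a", "b", "c"]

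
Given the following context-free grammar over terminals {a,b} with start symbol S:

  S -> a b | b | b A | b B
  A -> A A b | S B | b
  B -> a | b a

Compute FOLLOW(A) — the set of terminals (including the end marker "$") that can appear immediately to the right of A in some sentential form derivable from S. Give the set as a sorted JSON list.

Compute FIRST by fixpoint:
round 1:
  A via A→b: +{b}
  B via B→a: +{a}
  B via B→b a: +{b}
  S via S→a b: +{a}
  S via S→b: +{b}
  FIRST(S)={a,b}  FIRST(A)={b}  FIRST(B)={a,b}
round 2:
  A via A→S B: +{a}
  FIRST(S)={a,b}  FIRST(A)={a,b}  FIRST(B)={a,b}
round 3: (no change)
  FIRST(S)={a,b}  FIRST(A)={a,b}  FIRST(B)={a,b}

Compute FOLLOW by fixpoint:
initialize: $ ∈ FOLLOW(S)
[1]
  A→A A b: FOLLOW(A) ⊇ FIRST(A) = {a,b}; new: +{a,b}
  A→S B: FOLLOW(S) ⊇ FIRST(B) = {a,b}; new: +{a,b}
  A→S B: FOLLOW(B) ⊇ FOLLOW(A) ⊇ {a,b}; new: +{a,b}
  S→b A: FOLLOW(A) ⊇ FOLLOW(S) ⊇ {$,a,b}; new: +{$}
  S→b B: FOLLOW(B) ⊇ FOLLOW(S) ⊇ {$,a,b}; new: +{$}
  FOLLOW[S]={$,a,b}  FOLLOW[A]={$,a,b}  FOLLOW[B]={$,a,b}
[2] — fixpoint
  FOLLOW[S]={$,a,b}  FOLLOW[A]={$,a,b}  FOLLOW[B]={$,a,b}

FOLLOW(A) = ["$", "a", "b"]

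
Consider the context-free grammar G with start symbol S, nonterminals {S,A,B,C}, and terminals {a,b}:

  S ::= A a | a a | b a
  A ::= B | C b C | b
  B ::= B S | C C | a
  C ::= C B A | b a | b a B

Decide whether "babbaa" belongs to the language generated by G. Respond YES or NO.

Convert to CNF:
  S -> A T1 | T0 T1 | T1 T1
  A -> B S | C C | C X2 | a | b
  B -> B S | C C | a
  C -> C X3 | T0 T1 | T0 X4
  T0 -> b
  T1 -> a
  X2 -> T0 C
  X3 -> B A
  X4 -> T1 B

CYK fill:
  cell(0,0) b: {A,T0}  orig:{A}
  cell(1,1) a: {A,B,T1}  orig:{A,B}
  cell(2,2) b: {A,T0}  orig:{A}
  cell(3,3) b: {A,T0}  orig:{A}
  cell(4,4) a: {A,B,T1}  orig:{A,B}
  cell(5,5) a: {A,B,T1}  orig:{A,B}
  cell(0,1) ba: {C,S}
  cell(1,2) ab: {X3}  orig:{}
  cell(2,3) bb: ∅
  cell(3,4) ba: {C,S}
  cell(4,5) aa: {S,X3,X4}  orig:{S}
  cell(0,2) bab: ∅
  cell(1,3) abb: ∅
  cell(2,4) bba: {X2}  orig:{}
  cell(3,5) baa: {C}
  cell(0,3) babb: ∅
  cell(1,4) abba: ∅
  cell(2,5) bbaa: {X2}  orig:{}
  cell(0,4) babba: {A}
  cell(1,5) abbaa: ∅
  cell(0,5) babbaa: {A,S}

S ∈ T[0,5] ⇒ YES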